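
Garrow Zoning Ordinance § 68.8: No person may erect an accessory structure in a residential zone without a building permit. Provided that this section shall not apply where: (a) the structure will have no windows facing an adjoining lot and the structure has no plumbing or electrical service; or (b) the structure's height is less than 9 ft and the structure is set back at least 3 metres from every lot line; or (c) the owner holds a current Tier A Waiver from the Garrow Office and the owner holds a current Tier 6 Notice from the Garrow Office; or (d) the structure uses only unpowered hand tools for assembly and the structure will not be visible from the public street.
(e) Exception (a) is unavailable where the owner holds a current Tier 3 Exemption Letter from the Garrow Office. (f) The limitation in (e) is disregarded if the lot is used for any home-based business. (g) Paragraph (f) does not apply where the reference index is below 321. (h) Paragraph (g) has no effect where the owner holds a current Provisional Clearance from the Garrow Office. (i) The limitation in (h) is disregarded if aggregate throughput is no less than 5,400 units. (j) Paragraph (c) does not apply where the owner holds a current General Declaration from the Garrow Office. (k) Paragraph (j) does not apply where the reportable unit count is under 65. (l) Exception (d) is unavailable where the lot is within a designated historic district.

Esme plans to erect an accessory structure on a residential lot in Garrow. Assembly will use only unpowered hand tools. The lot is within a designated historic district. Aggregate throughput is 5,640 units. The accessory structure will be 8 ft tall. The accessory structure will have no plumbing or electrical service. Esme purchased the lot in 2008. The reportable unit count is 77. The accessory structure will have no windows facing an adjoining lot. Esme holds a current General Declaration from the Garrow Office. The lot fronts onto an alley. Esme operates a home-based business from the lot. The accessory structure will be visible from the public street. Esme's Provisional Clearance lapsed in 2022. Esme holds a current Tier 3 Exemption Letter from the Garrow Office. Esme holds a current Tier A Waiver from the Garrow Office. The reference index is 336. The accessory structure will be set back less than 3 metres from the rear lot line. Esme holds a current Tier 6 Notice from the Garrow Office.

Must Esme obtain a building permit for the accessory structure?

All of (a)'s requirements are met (no windows face an adjoining lot; there is no plumbing or electrical service). Under paragraphs (e)–(i): (e) applies (a current Tier 3 Exemption Letter is held), but is itself disapplied by (f): (f) applies — a home-based business operates on the lot. (g), which would lift (f), does not operate here — the reference index is 336, not below 321. So (a) applies.
Exception (b) requires that the structure is set back at least 3 metres from every lot line; but the rear setback is under 3 m, so (b) is unavailable.
Exception (c) is satisfied on its face — a current Tier A Waiver is held; a current Tier 6 Notice is held. But: (j) operates against (c): a current General Declaration is held. (k) is not triggered (the reportable unit count is 77, not under 65), so (j) stands. So (c) is unavailable.
Exception (d) fails — the structure will be visible from the street.

No — exception (a) applies; Esme does not need a building permit.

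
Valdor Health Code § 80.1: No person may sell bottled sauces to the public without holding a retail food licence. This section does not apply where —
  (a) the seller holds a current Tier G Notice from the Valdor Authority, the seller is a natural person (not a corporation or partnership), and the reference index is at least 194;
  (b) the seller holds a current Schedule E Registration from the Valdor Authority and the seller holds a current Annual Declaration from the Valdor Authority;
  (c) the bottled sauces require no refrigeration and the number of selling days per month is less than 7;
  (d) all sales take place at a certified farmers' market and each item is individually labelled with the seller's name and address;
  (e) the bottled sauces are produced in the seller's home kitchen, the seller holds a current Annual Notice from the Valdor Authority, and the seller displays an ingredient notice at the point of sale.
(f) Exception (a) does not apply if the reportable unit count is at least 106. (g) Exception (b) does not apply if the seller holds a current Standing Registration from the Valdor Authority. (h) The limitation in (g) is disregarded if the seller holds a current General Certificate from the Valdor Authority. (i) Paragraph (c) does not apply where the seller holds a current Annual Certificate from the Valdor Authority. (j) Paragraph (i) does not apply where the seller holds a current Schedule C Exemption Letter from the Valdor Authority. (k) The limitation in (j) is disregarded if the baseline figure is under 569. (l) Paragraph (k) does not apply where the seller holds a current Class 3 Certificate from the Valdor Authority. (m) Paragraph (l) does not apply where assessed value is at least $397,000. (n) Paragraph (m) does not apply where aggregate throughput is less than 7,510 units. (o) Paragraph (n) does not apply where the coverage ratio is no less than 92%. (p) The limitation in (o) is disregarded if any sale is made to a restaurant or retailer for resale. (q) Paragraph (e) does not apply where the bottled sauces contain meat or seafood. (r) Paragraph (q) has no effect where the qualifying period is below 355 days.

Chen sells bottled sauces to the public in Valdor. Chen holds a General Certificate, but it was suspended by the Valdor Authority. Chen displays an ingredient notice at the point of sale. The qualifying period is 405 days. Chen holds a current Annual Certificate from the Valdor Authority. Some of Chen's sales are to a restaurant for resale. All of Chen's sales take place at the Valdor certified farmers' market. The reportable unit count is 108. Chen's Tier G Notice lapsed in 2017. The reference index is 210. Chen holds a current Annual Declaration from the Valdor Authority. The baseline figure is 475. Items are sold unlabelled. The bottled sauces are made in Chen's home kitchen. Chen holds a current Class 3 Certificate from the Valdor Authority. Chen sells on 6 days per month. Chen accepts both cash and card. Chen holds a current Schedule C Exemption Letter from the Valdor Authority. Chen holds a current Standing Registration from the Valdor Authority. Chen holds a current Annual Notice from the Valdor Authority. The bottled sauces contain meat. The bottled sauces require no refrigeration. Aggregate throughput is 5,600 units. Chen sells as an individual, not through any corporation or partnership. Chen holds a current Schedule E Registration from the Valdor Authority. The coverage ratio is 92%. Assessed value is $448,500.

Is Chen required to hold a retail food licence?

No — exception (c) applies; Chen is not required to hold a retail food licence.

Exception (a) does not apply: the Tier G Notice is not current.
All of (b)'s requirements are met (a current Schedule E Registration is held; a current Annual Declaration is held). Turning to paragraphs (g)–(h): (g) operates against (b): a current Standing Registration is held. (h) is not engaged (the General Certificate is not current), so (g) stands. Exception (b) does not apply.
Exception (c): the bottled sauces are shelf-stable; the number of selling days per month is 6, less than the 7 limit — every condition holds. Applying paragraphs (i)–(p): (i) would limit (c) — a current Annual Certificate is held — but (j) sets (i) aside: (j) operates against (i): a current Schedule C Exemption Letter is held. (k) is engaged (the baseline figure is 475, under the 569 limit), but yields to (l): (l) applies — a current Class 3 Certificate is held. (m) would limit (l) — assessed value is $448,500, meeting the $397,000 threshold — but (n) sets (m) aside: (n) operates — aggregate throughput is 5,600 units, less than the 7,510 units limit. (o) would limit (n) — the coverage ratio is 92%, meeting the 92% threshold — but (p) sets (o) aside: (p) operates against (o): some sales are to a restaurant for resale. (c) remains available.
Exception (d) fails — items are sold unlabelled.
Exception (e)'s conditions are all satisfied: the bottled sauces are home-kitchen produced; a current Annual Notice is held; an ingredient notice is displayed. However, paragraphs (q)–(r) must be considered: (q) is engaged — the bottled sauces contain meat. (r) is inapplicable (the qualifying period is 405 days, not below 355 days), so (q) stands. So (e) is unavailable.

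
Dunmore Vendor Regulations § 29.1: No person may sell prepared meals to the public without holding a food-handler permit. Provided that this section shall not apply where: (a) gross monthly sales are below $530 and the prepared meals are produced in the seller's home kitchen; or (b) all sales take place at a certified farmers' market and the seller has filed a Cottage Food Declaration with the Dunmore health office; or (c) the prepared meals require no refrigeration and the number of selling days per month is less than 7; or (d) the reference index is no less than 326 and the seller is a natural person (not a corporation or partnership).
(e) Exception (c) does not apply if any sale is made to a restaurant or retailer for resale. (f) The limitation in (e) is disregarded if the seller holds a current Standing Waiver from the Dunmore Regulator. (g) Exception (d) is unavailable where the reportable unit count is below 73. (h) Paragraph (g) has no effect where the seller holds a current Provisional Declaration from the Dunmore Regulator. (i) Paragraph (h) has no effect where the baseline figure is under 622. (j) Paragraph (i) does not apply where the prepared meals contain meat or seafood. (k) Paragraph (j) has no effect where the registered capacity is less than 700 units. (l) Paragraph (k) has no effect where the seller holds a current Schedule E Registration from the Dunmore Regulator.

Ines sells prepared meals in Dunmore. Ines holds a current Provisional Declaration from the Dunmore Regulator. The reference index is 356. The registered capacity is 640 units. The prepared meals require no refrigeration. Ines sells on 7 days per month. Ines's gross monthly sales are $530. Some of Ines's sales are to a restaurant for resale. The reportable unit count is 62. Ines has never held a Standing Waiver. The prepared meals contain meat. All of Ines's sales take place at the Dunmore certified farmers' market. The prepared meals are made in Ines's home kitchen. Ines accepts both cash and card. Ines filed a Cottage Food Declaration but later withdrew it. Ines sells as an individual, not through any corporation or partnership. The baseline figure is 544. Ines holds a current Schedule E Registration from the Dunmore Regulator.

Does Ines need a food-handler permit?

No — exception (d) applies; Ines is not required to hold a food-handler permit.

Exception (a) fails — gross monthly sales are $530, not below $530.
Exception (b) does not apply: the Cottage Food Declaration was withdrawn.
Exception (c) requires that the number of selling days per month is less than 7; but the number of selling days per month is 7, not less than 7, so (c) is unavailable.
Exception (d) is satisfied on its face — the reference index is 356, meeting the 326 threshold; the seller is a natural person. As to paragraphs (g)–(l): (g) would limit (d) — the reportable unit count is 62, below the 73 limit — but (h) sets (g) aside: (h) is triggered — a current Provisional Declaration is held. (i) would limit (h) — the baseline figure is 544, under the 622 limit — but (j) sets (i) aside: (j) operates against (i): the prepared meals contain meat. (k) operates (the registered capacity is 640 units, less than the 700 units limit), but is overridden by (l): (l) operates against (k): a current Schedule E Registration is held. (d) remains available.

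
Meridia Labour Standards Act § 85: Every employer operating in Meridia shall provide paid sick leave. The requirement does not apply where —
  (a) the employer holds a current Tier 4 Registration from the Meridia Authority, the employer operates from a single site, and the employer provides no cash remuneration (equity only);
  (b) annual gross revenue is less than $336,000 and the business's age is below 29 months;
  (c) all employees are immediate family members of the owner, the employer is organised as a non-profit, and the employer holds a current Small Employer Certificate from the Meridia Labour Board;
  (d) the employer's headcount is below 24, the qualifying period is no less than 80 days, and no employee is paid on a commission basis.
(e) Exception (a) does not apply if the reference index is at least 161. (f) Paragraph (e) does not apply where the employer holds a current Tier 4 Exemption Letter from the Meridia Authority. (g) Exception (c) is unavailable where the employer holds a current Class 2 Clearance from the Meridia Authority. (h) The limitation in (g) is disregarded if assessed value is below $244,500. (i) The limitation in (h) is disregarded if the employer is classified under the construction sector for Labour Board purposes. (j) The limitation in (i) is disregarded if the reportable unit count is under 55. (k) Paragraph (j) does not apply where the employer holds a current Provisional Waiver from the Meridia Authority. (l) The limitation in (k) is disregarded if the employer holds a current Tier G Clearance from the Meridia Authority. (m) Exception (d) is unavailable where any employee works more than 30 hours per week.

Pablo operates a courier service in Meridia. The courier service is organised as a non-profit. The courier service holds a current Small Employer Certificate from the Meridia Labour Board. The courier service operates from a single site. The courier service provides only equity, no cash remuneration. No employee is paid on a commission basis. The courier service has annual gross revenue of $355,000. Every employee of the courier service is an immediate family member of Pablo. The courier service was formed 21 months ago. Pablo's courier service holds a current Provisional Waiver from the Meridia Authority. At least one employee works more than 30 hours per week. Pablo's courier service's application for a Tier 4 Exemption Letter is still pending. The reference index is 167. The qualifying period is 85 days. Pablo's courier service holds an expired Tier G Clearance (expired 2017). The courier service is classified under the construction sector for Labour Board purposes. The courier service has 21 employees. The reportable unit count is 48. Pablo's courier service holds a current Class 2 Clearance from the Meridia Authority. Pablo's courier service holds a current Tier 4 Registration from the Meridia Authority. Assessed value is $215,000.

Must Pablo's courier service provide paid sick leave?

Yes — Pablo's courier service must provide paid sick leave.

Exception (a) is satisfied on its face — a current Tier 4 Registration is held; the employer operates from a single site; remuneration is equity-only. But applying paragraphs (e)–(f): (e) operates against (a): the reference index is 167, meeting the 161 threshold. (f) is inapplicable (the Tier 4 Exemption Letter is not current), so (e) stands. So (a) is unavailable.
Exception (b) does not apply: annual gross revenue is $355,000, not less than $336,000.
Exception (c): every employee is an immediate family member; the employer is a non-profit; a current Small Employer Certificate is held — every condition holds. But applying paragraphs (g)–(l): (g) operates against (c): a current Class 2 Clearance is held. (h) would limit (g) — assessed value is $215,000, below the $244,500 limit — but (i) sets (h) aside: (i) operates against (h): the courier service is classified under the construction sector. (j) would limit (i) — the reportable unit count is 48, under the 55 limit — but (k) sets (j) aside: (k) operates against (j): a current Provisional Waiver is held. (l) is inapplicable (no current Tier G Clearance is held), so (k) stands. (c) is therefore removed.
Exception (d)'s conditions are all satisfied: the employer's headcount is 21, below the 24 limit; the qualifying period is 85 days, meeting the 80 days threshold; no employee is paid on commission. Turning to paragraph (m): (m) operates against (d): at least one employee exceeds 30 hours/week. So (d) is unavailable.
No exception applies. The general rule governs.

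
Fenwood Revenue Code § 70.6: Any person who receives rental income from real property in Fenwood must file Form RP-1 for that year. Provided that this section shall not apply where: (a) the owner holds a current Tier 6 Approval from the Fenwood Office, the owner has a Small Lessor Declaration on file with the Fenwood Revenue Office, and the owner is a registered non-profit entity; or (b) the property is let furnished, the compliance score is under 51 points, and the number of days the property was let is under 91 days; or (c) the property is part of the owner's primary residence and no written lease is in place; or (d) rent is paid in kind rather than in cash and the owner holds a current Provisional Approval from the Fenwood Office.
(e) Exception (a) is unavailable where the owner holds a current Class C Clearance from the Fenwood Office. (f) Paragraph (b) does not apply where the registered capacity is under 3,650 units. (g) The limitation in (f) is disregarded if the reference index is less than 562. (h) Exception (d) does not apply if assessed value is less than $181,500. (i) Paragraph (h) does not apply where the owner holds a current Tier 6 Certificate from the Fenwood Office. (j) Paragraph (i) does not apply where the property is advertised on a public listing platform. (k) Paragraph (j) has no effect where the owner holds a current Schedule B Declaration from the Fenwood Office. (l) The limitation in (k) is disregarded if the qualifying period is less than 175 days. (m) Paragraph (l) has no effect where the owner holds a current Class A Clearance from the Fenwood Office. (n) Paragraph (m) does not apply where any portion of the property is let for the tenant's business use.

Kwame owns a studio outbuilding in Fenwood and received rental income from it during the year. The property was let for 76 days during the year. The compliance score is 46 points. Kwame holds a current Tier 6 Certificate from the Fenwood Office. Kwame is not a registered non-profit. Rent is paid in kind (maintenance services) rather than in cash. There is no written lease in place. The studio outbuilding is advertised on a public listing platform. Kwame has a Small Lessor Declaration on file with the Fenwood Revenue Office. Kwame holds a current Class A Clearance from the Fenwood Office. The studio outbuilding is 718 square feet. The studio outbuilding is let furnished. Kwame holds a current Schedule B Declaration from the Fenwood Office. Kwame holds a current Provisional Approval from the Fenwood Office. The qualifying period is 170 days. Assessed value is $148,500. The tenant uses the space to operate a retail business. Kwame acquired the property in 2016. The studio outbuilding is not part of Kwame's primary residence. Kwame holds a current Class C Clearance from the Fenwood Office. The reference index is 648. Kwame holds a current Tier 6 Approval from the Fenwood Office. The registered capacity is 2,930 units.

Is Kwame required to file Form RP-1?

Yes — Kwame must file Form RP-1.

Exception (a) does not apply: Kwame is not a registered non-profit.
All of (b)'s requirements are met (the property is let furnished; the compliance score is 46 points, under the 51 points limit; the number of days the property was let is 76 days, under the 91 days limit). Turning to paragraphs (f)–(g): (f) operates against (b): the registered capacity is 2,930 units, under the 3,650 units limit. (g), which would lift (f), is not engaged — the reference index is 648, not less than 562. Exception (b) does not apply.
Exception (c) fails — the studio outbuilding is not part of the primary residence.
All of (d)'s requirements are met (rent is paid in kind; a current Provisional Approval is held). But applying paragraphs (h)–(n): (h) is triggered — assessed value is $148,500, less than the $181,500 limit. (i) is triggered (a current Tier 6 Certificate is held), but is overridden by (j): (j) operates against (i): the property is publicly advertised. (k) operates (a current Schedule B Declaration is held), but is itself disapplied by (l): (l) applies — the qualifying period is 170 days, less than the 175 days limit. (m) operates (a current Class A Clearance is held), but yields to (n): (n) is triggered — the space is let for business use. (d) is therefore removed.
No exception is made out. Kwame falls within the general rule.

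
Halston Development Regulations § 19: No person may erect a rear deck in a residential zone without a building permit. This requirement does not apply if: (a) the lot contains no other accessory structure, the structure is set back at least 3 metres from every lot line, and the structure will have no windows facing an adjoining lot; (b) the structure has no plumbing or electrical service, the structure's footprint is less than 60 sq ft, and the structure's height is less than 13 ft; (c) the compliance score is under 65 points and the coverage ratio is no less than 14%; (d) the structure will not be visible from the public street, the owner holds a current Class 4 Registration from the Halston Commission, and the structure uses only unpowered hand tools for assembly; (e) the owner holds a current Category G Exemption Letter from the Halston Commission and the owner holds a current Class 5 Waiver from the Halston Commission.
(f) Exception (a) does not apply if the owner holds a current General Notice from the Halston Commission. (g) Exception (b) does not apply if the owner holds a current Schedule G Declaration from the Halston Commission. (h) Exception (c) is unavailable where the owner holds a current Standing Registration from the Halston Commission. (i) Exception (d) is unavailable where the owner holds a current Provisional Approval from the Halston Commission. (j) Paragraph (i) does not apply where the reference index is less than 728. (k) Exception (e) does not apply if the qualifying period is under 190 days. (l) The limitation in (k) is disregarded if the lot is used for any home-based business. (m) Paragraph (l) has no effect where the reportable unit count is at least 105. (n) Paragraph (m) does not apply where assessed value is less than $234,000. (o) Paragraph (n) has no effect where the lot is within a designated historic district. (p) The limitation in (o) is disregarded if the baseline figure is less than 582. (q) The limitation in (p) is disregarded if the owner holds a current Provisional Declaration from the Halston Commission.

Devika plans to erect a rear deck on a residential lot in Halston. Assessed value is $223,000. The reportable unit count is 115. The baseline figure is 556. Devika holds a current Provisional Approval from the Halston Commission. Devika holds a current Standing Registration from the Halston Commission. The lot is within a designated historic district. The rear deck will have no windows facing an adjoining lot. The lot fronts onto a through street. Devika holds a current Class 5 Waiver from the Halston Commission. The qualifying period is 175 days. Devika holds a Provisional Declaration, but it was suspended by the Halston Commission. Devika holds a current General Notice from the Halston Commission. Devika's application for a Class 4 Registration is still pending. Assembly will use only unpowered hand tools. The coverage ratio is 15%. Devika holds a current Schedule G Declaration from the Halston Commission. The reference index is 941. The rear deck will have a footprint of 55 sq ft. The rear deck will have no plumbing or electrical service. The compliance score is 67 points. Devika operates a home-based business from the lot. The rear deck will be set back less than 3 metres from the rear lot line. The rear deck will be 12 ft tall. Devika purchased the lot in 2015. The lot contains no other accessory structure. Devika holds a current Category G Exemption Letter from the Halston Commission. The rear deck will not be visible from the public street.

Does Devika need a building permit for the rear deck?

Exception (a) requires that the structure is set back at least 3 metres from every lot line; but the rear setback is under 3 m, so (a) is unavailable.
Exception (b)'s conditions are all satisfied: there is no plumbing or electrical service; the structure's footprint is 55 sq ft, less than the 60 sq ft limit; the structure's height is 12 ft, less than the 13 ft limit. However, paragraph (g) must be considered: (g) operates against (b): a current Schedule G Declaration is held. Exception (b) does not apply.
Exception (c) requires that the compliance score is under 65 points; but the compliance score is 67 points, not under 65 points, so (c) is unavailable.
Exception (d) fails — there is no Class 4 Registration in force.
All of (e)'s requirements are met (a current Category G Exemption Letter is held; a current Class 5 Waiver is held). As to paragraphs (k)–(q): (k) is triggered (the qualifying period is 175 days, under the 190 days limit), but yields to (l): (l) operates against (k): a home-based business operates on the lot. (m) would limit (l) — the reportable unit count is 115, meeting the 105 threshold — but (n) sets (m) aside: (n) operates against (m): assessed value is $223,000, less than the $234,000 limit. (o) applies (the lot is in a historic district), but is displaced by (p): (p) is triggered — the baseline figure is 556, less than the 582 limit. (q), which would lift (p), is not engaged — there is no Provisional Declaration in force. So (e) applies.

No — exception (e) applies; Devika does not need a building permit.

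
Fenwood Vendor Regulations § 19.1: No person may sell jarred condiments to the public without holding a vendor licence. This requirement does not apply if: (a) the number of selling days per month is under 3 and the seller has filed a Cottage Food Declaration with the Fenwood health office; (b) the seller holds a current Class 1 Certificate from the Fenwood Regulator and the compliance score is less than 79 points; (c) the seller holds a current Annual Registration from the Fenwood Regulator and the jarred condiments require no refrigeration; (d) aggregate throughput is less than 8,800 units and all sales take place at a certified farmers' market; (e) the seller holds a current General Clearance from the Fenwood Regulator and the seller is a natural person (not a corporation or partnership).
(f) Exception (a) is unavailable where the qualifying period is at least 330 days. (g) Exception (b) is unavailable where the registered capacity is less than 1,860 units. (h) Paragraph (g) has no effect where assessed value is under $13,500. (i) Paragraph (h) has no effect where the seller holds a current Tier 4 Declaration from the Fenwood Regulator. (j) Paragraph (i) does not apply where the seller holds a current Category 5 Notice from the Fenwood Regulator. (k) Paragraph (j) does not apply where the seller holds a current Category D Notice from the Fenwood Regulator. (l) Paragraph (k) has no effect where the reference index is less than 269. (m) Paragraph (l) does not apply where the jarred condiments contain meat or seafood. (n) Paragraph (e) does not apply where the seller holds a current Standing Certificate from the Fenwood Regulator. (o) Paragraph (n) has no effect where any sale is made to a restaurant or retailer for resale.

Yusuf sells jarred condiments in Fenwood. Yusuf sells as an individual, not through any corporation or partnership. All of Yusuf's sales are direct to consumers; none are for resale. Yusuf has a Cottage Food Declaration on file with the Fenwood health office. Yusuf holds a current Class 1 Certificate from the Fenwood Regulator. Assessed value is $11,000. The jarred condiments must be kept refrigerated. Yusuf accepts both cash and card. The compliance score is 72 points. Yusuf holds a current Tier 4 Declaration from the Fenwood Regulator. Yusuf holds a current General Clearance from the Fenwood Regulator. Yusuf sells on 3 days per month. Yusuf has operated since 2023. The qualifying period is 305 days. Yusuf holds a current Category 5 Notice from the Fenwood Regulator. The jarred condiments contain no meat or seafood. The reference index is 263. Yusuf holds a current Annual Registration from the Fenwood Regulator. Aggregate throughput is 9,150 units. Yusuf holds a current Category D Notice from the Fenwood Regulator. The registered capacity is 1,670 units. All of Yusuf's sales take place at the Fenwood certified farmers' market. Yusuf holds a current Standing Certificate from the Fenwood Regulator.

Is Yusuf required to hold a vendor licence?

Exception (a) does not apply: the number of selling days per month is 3, not under 3.
Exception (b): a current Class 1 Certificate is held; the compliance score is 72 points, less than the 79 points limit — every condition holds. As to paragraphs (g)–(m): (g) operates (the registered capacity is 1,670 units, less than the 1,860 units limit), but is overridden by (h): (h) is triggered — assessed value is $11,000, under the $13,500 limit. (i) would limit (h) — a current Tier 4 Declaration is held — but (j) sets (i) aside: (j) is triggered — a current Category 5 Notice is held. (k) would limit (j) — a current Category D Notice is held — but (l) sets (k) aside: (l) operates against (k): the reference index is 263, less than the 269 limit. (m), which would lift (l), is inapplicable — the jarred condiments contain no meat or seafood. Exception (b) stands.
Exception (c) does not apply: the jarred condiments require refrigeration.
Exception (d) requires that aggregate throughput is less than 8,800 units; but aggregate throughput is 9,150 units, not less than 8,800 units, so (d) is unavailable.
All of (e)'s requirements are met (a current General Clearance is held; the seller is a natural person). But: (n) operates against (e): a current Standing Certificate is held. (o), which would lift (n), is not engaged — no sales are for resale. (e) is therefore removed.

No — exception (b) applies; Yusuf is not required to hold a vendor licence.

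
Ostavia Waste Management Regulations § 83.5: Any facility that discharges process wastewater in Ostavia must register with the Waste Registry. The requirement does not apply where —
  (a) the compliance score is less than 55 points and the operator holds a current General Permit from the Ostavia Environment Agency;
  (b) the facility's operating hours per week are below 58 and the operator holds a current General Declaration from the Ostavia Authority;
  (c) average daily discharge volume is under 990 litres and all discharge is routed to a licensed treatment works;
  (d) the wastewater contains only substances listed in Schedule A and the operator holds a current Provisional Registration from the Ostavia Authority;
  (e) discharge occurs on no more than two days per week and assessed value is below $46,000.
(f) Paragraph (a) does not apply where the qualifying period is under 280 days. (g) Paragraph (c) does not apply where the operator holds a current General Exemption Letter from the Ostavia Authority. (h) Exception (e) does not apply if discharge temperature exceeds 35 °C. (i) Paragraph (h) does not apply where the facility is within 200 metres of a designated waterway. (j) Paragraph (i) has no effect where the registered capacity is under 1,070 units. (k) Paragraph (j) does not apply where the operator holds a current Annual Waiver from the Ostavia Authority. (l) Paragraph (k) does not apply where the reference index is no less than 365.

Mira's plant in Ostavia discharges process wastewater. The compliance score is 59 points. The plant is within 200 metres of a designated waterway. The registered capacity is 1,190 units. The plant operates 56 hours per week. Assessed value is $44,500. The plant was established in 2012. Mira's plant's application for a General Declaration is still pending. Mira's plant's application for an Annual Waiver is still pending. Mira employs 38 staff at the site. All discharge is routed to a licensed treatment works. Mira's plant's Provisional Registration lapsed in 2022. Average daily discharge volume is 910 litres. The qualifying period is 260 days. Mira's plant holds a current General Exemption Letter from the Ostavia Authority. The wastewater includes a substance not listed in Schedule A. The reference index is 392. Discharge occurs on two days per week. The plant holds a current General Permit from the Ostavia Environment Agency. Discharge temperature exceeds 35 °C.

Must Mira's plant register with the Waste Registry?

No — exception (e) applies; Mira's plant is not required to register with the Waste Registry.

Exception (a) requires that the compliance score is less than 55 points; but the compliance score is 59 points, not less than 55 points, so (a) is unavailable.
Exception (b) does not apply: the General Declaration is not current.
All of (c)'s requirements are met (average daily discharge volume is 910 litres, under the 990 litres limit; discharge is routed to a licensed treatment works). However, paragraph (g) must be considered: (g) operates — a current General Exemption Letter is held. (c) is therefore removed.
Exception (d) requires that the wastewater contains only substances listed in Schedule A; but the wastewater includes a non-Schedule-A substance, so (d) is unavailable.
Exception (e) is satisfied on its face — discharge occurs on no more than two days per week; assessed value is $44,500, below the $46,000 limit. As to paragraphs (h)–(l): (h) is engaged (discharge temperature exceeds 35 °C), but is overridden by (i): (i) is triggered — the plant is within 200 m of a designated waterway. (j) is not triggered (the registered capacity is 1,190 units, not under 1,070 units), so (i) stands. Exception (e) stands.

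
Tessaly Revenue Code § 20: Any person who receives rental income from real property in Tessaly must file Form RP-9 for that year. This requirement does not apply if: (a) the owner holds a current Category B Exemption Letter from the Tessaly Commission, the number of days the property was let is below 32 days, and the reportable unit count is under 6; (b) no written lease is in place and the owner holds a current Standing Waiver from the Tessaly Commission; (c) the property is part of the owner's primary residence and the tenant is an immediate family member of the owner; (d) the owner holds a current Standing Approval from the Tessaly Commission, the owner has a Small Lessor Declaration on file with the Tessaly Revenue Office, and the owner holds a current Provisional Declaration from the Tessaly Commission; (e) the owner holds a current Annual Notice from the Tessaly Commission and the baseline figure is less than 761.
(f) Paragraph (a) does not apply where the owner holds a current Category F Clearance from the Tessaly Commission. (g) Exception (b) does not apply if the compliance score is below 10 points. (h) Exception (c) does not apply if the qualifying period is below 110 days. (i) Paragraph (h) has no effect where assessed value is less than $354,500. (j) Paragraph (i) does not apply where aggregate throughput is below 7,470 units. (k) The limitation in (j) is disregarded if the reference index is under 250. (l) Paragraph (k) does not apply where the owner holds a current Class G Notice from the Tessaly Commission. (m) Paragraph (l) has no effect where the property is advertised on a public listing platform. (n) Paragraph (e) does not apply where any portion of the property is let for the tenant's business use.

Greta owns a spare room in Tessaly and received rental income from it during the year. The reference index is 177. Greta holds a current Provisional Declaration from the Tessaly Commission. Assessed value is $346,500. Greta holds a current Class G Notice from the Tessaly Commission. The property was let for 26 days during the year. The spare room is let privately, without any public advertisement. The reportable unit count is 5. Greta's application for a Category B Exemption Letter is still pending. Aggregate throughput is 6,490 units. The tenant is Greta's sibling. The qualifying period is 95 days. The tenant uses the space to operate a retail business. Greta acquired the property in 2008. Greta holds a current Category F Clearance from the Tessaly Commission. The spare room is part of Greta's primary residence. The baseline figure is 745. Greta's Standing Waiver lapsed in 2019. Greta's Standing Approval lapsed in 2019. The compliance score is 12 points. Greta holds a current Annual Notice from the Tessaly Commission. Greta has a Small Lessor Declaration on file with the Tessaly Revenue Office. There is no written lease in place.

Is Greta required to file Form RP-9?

Exception (a) does not apply: the Category B Exemption Letter is not current.
Exception (b) requires that the owner holds a current Standing Waiver from the Tessaly Commission; but there is no Standing Waiver in force, so (b) is unavailable.
Exception (c): the spare room is part of the primary residence; the tenant is an immediate family member — every condition holds. Turning to paragraphs (h)–(m): (h) applies — the qualifying period is 95 days, below the 110 days limit. (i) would limit (h) — assessed value is $346,500, less than the $354,500 limit — but (j) sets (i) aside: (j) operates — aggregate throughput is 6,490 units, below the 7,470 units limit. (k) applies (the reference index is 177, under the 250 limit), but yields to (l): (l) operates against (k): a current Class G Notice is held. (m), which would lift (l), is inapplicable — the property is let privately without advertisement. (c) is therefore removed.
Exception (d) fails — no current Standing Approval is held.
Exception (e)'s conditions are all satisfied: a current Annual Notice is held; the baseline figure is 745, less than the 761 limit. But: (n) operates — the space is let for business use. So (e) is unavailable.
No exception applies. The general rule governs.

Yes — Greta must file Form RP-9.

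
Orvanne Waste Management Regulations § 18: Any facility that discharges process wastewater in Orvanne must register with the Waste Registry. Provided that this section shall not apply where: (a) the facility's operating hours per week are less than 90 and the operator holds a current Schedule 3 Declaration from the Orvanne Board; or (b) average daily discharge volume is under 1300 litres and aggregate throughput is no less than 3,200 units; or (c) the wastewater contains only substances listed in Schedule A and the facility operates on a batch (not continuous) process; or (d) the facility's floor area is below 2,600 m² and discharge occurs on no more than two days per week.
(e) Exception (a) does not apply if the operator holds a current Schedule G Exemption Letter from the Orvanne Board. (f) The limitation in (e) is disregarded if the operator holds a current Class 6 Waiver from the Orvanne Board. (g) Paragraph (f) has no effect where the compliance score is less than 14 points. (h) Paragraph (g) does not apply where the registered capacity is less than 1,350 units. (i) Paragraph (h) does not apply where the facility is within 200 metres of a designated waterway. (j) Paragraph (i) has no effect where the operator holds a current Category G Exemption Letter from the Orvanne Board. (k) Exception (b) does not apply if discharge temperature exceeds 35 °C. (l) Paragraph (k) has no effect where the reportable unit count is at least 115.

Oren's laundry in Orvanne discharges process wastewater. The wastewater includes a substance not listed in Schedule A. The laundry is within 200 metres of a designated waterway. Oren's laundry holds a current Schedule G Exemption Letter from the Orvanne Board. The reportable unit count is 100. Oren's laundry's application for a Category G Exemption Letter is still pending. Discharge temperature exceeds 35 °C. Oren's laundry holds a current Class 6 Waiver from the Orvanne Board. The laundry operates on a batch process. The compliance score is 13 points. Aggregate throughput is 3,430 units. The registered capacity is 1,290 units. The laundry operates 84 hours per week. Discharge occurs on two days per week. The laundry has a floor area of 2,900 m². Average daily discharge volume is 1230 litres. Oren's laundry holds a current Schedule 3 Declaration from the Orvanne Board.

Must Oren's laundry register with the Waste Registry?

All of (a)'s requirements are met (the facility's operating hours per week are 84, less than the 90 limit; a current Schedule 3 Declaration is held). However, paragraphs (e)–(j) must be considered: (e) operates against (a): a current Schedule G Exemption Letter is held. (f) is triggered (a current Class 6 Waiver is held), but yields to (g): (g) is engaged — the compliance score is 13 points, less than the 14 points limit. (h) would limit (g) — the registered capacity is 1,290 units, less than the 1,350 units limit — but (i) sets (h) aside: (i) applies — the laundry is within 200 m of a designated waterway. (j), which would lift (i), is inapplicable — no current Category G Exemption Letter is held. So (a) is unavailable.
Exception (b)'s conditions are all satisfied: average daily discharge volume is 1230 litres, under the 1300 litres limit; aggregate throughput is 3,430 units, meeting the 3,200 units threshold. Turning to paragraphs (k)–(l): (k) operates against (b): discharge temperature exceeds 35 °C. (l) is not engaged (the reportable unit count is 100, short of 115), so (k) stands. Exception (b) does not apply.
Exception (c) does not apply: the wastewater includes a non-Schedule-A substance.
Exception (d) requires that the facility's floor area is below 2,600 m²; but the facility's floor area is 2,900 m², not below 2,600 m², so (d) is unavailable.
None of the exceptions is available; § 18 applies in full.

Yes — Oren's laundry must register with the Waste Registry.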